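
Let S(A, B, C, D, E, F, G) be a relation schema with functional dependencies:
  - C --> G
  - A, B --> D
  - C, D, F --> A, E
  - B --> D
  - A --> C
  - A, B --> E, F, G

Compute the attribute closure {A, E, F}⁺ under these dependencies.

{A, C, E, F, G}

Start with {A, E, F}.
A --> C applies; add {C} → now {A, C, E, F}.
C --> G applies; add {G} → now {A, C, E, F, G}.
No further FD applies.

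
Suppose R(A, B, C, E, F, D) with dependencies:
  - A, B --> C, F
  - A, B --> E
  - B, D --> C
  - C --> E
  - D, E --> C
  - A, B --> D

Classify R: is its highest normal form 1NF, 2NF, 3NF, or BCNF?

Candidate key: {A, B}. Prime attributes: {A, B}.
For B, D --> C we have {B, D}⁺ = {B, C, D, E}; {B, D} is not a superkey, so BCNF fails.
B, D --> C has non-prime {C} on the right and a non-superkey on the left, so 3NF fails.
No non-prime attribute depends on a proper subset of any candidate key, so 2NF holds.

2NF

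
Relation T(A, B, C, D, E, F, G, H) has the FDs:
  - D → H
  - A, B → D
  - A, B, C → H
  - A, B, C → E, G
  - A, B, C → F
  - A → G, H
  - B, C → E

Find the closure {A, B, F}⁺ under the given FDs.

{A, B, D, F, G, H}

Start with {A, B, F}.
A, B → D applies; add {D} → now {A, B, D, F}.
A → G, H applies; add {G, H} → now {A, B, D, F, G, H}.
No further FD applies.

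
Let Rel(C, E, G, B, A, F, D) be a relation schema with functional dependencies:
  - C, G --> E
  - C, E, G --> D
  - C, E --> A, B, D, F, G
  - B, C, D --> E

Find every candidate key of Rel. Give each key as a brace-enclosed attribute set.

{B, C, D}, {C, E}, {C, G}

Attributes never on any right-hand side: {C} — every candidate key must contain it.
Closure of {C, E} is {A, B, C, D, E, F, G}, the whole schema; {C, E} is a candidate key.
Closure of {C, G} is {A, B, C, D, E, F, G}, the whole schema; {C, G} is a candidate key.
Closure of {B, C, D} is {A, B, C, D, E, F, G}, the whole schema; {B, C, D} is a candidate key.
Any other superkey properly contains one of these, so there are no further candidate keys.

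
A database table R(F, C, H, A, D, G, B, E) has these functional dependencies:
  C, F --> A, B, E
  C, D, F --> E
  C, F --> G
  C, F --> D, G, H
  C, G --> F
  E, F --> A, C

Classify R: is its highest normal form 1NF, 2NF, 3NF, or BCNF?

Candidate keys: {C, F}, {C, G}, {E, F}. Prime attributes: {C, E, F, G}.
The left-hand side of every FD is a superkey, so BCNF is satisfied.

BCNF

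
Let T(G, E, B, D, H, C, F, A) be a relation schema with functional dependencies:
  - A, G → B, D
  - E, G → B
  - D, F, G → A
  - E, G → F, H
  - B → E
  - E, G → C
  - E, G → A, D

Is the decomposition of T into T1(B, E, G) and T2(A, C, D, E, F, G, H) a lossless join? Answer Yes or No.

The shared attributes are {E, G} and {E, G}⁺ = {A, B, C, D, E, F, G, H}.
This includes all of T1, so the common attributes are a superkey of T1 — the join is lossless.

Yes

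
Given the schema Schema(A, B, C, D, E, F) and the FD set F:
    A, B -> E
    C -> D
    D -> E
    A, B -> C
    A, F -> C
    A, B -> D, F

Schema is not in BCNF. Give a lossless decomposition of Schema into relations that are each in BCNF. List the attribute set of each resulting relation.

{A, B, F}; {A, C, F}; {C, D}; {D, E}

Candidate key of the original relation: {A, B}.
Within {A, B, C, D, E, F}: {C}⁺ ∩ {A, B, C, D, E, F} = {C, D, E}, not the whole set, so C -> D, E violates BCNF; decompose into {C, D, E} and {A, B, C, F}.
Within {C, D, E}: {D}⁺ ∩ {C, D, E} = {D, E}, not the whole set, so D -> E violates BCNF; decompose into {D, E} and {C, D}.
{D, E} has no BCNF violation.
{C, D} has no BCNF violation.
Within {A, B, C, F}: {A, F}⁺ ∩ {A, B, C, F} = {A, C, F}, not the whole set, so A, F -> C violates BCNF; decompose into {A, C, F} and {A, B, F}.
{A, C, F} has no BCNF violation.
{A, B, F} has no BCNF violation.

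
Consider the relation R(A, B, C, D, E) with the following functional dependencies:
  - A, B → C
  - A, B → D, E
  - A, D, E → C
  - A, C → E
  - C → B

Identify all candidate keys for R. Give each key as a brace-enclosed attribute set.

{A, B}, {A, C}, {A, D, E}

Attributes never on any right-hand side: {A} — every candidate key must contain it.
{A, B} is a candidate key since {A, B}⁺ = {A, B, C, D, E} covers every attribute.
{A, C} is a candidate key since {A, C}⁺ = {A, B, C, D, E} covers every attribute.
{A, D, E} is a candidate key since {A, D, E}⁺ = {A, B, C, D, E} covers every attribute.
No proper subset of any of these is a key, and no other minimal superkey exists.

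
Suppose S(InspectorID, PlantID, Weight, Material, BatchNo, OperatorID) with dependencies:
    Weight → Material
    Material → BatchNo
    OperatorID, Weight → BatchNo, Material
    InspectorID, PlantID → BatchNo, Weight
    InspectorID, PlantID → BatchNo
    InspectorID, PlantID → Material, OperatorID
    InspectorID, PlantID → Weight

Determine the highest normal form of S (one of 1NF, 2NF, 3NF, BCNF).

2NF

Candidate key: {InspectorID, PlantID}. Prime attributes: {InspectorID, PlantID}.
Weight → Material: {Weight}⁺ = {BatchNo, Material, Weight}, which is not all of the attributes, so the left side is not a superkey — BCNF is violated.
Because {Material} is non-prime and the left side of Weight → Material is not a superkey, the relation is not in 3NF.
No proper subset of a key has a non-prime attribute in its closure, so there is no partial dependency; 2NF holds.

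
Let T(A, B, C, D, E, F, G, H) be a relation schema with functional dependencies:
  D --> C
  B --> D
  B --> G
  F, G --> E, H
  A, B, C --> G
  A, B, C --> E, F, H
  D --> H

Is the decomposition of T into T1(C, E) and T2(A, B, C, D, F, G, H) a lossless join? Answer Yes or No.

The shared attributes are {C} and {C}⁺ = {C}.
T1 ⊄ {C} and T2 ⊄ {C}, so the split is lossy.

No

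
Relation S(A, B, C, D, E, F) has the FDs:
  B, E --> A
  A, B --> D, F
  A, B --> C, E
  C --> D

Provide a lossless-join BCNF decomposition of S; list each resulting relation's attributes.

{A, B, C, E, F}; {C, D}

Candidate keys of the original relation: {A, B}, {B, E}.
In {A, B, C, D, E, F}, {C} is not a superkey ({C}⁺ restricted to this set is {C, D}), so split on C --> D into {C, D} and {A, B, C, E, F}.
{C, D} is in BCNF.
{A, B, C, E, F} is in BCNF.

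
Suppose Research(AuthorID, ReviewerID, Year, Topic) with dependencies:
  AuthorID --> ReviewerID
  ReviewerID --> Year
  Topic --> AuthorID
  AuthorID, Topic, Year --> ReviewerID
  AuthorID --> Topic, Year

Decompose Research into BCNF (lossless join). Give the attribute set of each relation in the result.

Candidate keys of the original relation: {AuthorID}, {Topic}.
{AuthorID, ReviewerID, Topic, Year}: {ReviewerID} determines {ReviewerID, Year} here but is not a superkey — split on ReviewerID --> Year, giving {ReviewerID, Year} and {AuthorID, ReviewerID, Topic}.
{ReviewerID, Year} is in BCNF.
{AuthorID, ReviewerID, Topic} is in BCNF.

{AuthorID, ReviewerID, Topic}; {ReviewerID, Year}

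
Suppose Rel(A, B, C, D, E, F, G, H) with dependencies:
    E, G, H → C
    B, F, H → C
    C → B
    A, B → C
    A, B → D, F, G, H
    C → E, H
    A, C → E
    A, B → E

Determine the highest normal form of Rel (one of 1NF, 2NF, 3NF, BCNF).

3NF

Candidate keys: {A, B}, {A, C}, {A, E, G, H}. Prime attributes: {A, B, C, E, G, H}.
E, G, H → C breaks BCNF: {E, G, H}⁺ = {B, C, E, G, H}, so {E, G, H} is not a superkey.
But every attribute on its right side ({C}) is prime, and the same holds for every other non-superkey FD, so 3NF still holds.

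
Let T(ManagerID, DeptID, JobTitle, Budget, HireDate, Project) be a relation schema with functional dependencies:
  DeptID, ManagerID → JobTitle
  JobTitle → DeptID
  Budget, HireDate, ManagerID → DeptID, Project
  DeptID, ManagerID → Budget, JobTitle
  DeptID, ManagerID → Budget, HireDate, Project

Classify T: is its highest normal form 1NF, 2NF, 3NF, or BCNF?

3NF

Candidate keys: {Budget, HireDate, ManagerID}, {DeptID, ManagerID}, {JobTitle, ManagerID}. Prime attributes: {Budget, DeptID, HireDate, JobTitle, ManagerID}.
JobTitle → DeptID: {JobTitle}⁺ = {DeptID, JobTitle}, which is not all of the attributes, so the left side is not a superkey — BCNF is violated.
Its right-hand attributes {DeptID} are all prime, as are those of every other non-superkey FD — the relation is in 3NF.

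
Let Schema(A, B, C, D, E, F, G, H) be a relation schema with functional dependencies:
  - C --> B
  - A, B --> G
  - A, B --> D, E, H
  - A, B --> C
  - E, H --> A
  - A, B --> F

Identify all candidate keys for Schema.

{A, B}⁺ = {A, B, C, D, E, F, G, H}, which is every attribute, so {A, B} is a candidate key.
{A, C}⁺ = {A, B, C, D, E, F, G, H}, which is every attribute, so {A, C} is a candidate key.
{B, E, H}⁺ = {A, B, C, D, E, F, G, H}, which is every attribute, so {B, E, H} is a candidate key.
{C, E, H}⁺ = {A, B, C, D, E, F, G, H}, which is every attribute, so {C, E, H} is a candidate key.
These are minimal and exhaustive — every other superkey contains one of them.

{A, B}, {A, C}, {B, E, H}, {C, E, H}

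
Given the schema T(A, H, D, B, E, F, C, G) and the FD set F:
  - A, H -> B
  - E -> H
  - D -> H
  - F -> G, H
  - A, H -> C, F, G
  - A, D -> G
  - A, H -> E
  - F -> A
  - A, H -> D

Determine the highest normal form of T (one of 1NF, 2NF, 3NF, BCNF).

Candidate keys: {A, D}, {A, E}, {A, H}, {F}. Prime attributes: {A, D, E, F, H}.
E -> H: {E}⁺ = {E, H}, which is not all of the attributes, so the left side is not a superkey — BCNF is violated.
But every attribute on its right side ({H}) is prime, and the same holds for every other non-superkey FD, so 3NF still holds.

3NF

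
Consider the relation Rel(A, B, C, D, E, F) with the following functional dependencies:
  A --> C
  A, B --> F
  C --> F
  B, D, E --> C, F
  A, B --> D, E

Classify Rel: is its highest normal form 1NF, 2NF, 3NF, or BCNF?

1NF

Candidate key: {A, B}. Prime attributes: {A, B}.
A --> C breaks BCNF: {A}⁺ = {A, C, F}, so {A} is not a superkey.
A --> C has non-prime {C} on the right and a non-superkey on the left, so 3NF fails.
Since {A} ⊂ {A, B} and {A}⁺ ⊇ {C, F} with {C, F} non-prime, there is a partial dependency; 2NF fails.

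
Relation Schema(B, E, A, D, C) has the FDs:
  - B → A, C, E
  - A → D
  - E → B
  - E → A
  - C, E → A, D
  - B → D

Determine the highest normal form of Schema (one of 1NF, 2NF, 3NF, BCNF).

Candidate keys: {B}, {E}. Prime attributes: {B, E}.
For A → D we have {A}⁺ = {A, D}; {A} is not a superkey, so BCNF fails.
A → D has non-prime {D} on the right and a non-superkey on the left, so 3NF fails.
Every candidate key is a single attribute, so no partial dependency is possible; 2NF holds.

2NF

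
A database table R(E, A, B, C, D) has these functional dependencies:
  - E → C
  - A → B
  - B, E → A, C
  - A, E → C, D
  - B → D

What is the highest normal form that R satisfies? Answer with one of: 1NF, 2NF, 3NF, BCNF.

Candidate keys: {A, E}, {B, E}. Prime attributes: {A, B, E}.
For E → C we have {E}⁺ = {C, E}; {E} is not a superkey, so BCNF fails.
Because {C} is non-prime and the left side of E → C is not a superkey, the relation is not in 3NF.
The proper key subset {A} of {A, E} determines non-prime {D}, so the relation is not even in 2NF.

1NF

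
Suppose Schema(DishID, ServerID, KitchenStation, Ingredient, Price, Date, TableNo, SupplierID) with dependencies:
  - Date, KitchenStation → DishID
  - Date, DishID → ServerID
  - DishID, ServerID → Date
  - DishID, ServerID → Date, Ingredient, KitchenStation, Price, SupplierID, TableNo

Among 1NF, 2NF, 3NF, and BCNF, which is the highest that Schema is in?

BCNF

Candidate keys: {Date, DishID}, {Date, KitchenStation}, {DishID, ServerID}. Prime attributes: {Date, DishID, KitchenStation, ServerID}.
Each dependency's left side is a superkey — BCNF holds.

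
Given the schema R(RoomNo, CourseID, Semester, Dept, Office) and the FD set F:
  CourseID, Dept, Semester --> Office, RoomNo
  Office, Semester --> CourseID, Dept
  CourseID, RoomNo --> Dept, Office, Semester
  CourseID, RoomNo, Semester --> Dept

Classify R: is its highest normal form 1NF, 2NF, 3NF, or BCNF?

Candidate keys: {CourseID, Dept, Semester}, {CourseID, RoomNo}, {Office, Semester}. Prime attributes: {CourseID, Dept, Office, RoomNo, Semester}.
Every FD has a superkey on the left, so the relation is in BCNF.

BCNF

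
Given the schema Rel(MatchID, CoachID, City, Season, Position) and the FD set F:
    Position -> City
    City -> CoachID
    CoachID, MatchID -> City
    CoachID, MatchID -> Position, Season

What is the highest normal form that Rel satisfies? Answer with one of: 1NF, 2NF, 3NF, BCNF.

3NF

Candidate keys: {City, MatchID}, {CoachID, MatchID}, {MatchID, Position}. Prime attributes: {City, CoachID, MatchID, Position}.
For Position -> City we have {Position}⁺ = {City, CoachID, Position}; {Position} is not a superkey, so BCNF fails.
Since {City} ⊆ prime attributes and every other non-superkey FD also has a prime right side, the schema is in 3NF.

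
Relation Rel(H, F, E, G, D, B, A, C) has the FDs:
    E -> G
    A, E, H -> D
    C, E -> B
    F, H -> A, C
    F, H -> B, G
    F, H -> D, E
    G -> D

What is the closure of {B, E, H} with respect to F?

Start with {B, E, H}.
E -> G applies; add {G} → now {B, E, G, H}.
G -> D applies; add {D} → now {B, D, E, G, H}.
No further FD applies.

{B, D, E, G, H}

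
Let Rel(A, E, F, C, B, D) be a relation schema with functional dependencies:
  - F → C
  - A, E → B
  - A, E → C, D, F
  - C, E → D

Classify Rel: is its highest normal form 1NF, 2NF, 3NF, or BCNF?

Candidate key: {A, E}. Prime attributes: {A, E}.
F → C breaks BCNF: {F}⁺ = {C, F}, so {F} is not a superkey.
F → C has non-prime {C} on the right and a non-superkey on the left, so 3NF fails.
Checking every proper subset of each key, none determines a non-prime attribute — 2NF is satisfied.

2NF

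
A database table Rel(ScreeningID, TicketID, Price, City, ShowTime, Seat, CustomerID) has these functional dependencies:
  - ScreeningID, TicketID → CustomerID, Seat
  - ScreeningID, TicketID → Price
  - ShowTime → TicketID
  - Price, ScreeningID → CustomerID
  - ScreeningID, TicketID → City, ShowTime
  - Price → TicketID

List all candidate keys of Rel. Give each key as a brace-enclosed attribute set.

{ScreeningID} never appears on the right of any FD, so every key must include it.
{Price, ScreeningID} is a candidate key since {Price, ScreeningID}⁺ = {City, CustomerID, Price, ScreeningID, Seat, ShowTime, TicketID} covers every attribute.
{ScreeningID, ShowTime} is a candidate key since {ScreeningID, ShowTime}⁺ = {City, CustomerID, Price, ScreeningID, Seat, ShowTime, TicketID} covers every attribute.
{ScreeningID, TicketID} is a candidate key since {ScreeningID, TicketID}⁺ = {City, CustomerID, Price, ScreeningID, Seat, ShowTime, TicketID} covers every attribute.
These are minimal and exhaustive — every other superkey contains one of them.

{Price, ScreeningID}, {ScreeningID, ShowTime}, {ScreeningID, TicketID}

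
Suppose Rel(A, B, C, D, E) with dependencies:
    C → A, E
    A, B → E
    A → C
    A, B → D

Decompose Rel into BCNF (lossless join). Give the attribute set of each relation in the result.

{A, C, E}; {B, C, D}

Candidate keys of the original relation: {A, B}, {B, C}.
Within {A, B, C, D, E}: {C}⁺ ∩ {A, B, C, D, E} = {A, C, E}, not the whole set, so C → A, E violates BCNF; decompose into {A, C, E} and {B, C, D}.
{A, C, E}: every determinant is a superkey — BCNF.
{B, C, D}: every determinant is a superkey — BCNF.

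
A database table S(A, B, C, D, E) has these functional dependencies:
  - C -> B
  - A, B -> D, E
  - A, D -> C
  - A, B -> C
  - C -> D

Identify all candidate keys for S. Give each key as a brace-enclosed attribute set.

Attributes never on any right-hand side: {A} — every candidate key must contain it.
{A, B}⁺ = {A, B, C, D, E}, which is every attribute, so {A, B} is a candidate key.
{A, C}⁺ = {A, B, C, D, E}, which is every attribute, so {A, C} is a candidate key.
{A, D}⁺ = {A, B, C, D, E}, which is every attribute, so {A, D} is a candidate key.
No proper subset of any of these is a key, and no other minimal superkey exists.

{A, B}, {A, C}, {A, D}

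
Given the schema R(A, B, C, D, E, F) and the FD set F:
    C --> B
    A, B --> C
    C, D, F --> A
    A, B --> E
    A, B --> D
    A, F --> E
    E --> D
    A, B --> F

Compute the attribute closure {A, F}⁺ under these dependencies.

Start with {A, F}.
A, F --> E applies; add {E} → now {A, E, F}.
E --> D applies; add {D} → now {A, D, E, F}.
No further FD applies.

{A, D, E, F}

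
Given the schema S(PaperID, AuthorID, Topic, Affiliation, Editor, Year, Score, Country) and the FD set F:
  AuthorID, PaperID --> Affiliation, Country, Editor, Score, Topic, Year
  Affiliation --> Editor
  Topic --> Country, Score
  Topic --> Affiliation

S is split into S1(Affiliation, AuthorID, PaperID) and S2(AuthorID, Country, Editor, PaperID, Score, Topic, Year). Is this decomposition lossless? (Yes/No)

Common attributes: {AuthorID, PaperID}; their closure is {Affiliation, AuthorID, Country, Editor, PaperID, Score, Topic, Year}.
S1 is contained in that closure, so S1 ∩ S2 --> S1 holds and the join is lossless.

Yes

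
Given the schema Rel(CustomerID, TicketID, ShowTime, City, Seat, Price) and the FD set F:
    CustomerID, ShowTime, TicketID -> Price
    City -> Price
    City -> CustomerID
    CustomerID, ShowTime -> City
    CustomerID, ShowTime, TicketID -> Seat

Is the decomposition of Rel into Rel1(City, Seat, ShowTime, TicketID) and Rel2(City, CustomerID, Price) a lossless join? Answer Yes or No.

Rel1 ∩ Rel2 = {City}; its closure under F is {City, CustomerID, Price}.
Rel2 is contained in that closure, so Rel1 ∩ Rel2 -> Rel2 holds and the join is lossless.

Yes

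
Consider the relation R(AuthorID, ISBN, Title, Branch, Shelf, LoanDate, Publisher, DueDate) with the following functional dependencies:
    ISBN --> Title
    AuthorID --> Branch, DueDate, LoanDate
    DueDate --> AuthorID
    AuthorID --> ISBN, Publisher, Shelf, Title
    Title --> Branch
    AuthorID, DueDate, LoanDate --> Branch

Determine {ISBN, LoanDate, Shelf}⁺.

{Branch, ISBN, LoanDate, Shelf, Title}

Start with {ISBN, LoanDate, Shelf}.
ISBN --> Title applies; add {Title} → now {ISBN, LoanDate, Shelf, Title}.
Title --> Branch applies; add {Branch} → now {Branch, ISBN, LoanDate, Shelf, Title}.
No further FD applies.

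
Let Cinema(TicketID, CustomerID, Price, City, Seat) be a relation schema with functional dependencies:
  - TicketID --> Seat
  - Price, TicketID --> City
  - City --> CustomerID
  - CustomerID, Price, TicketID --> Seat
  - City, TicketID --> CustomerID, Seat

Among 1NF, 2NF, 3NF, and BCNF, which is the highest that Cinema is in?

1NF

Candidate key: {Price, TicketID}. Prime attributes: {Price, TicketID}.
TicketID --> Seat: {TicketID}⁺ = {Seat, TicketID}, which is not all of the attributes, so the left side is not a superkey — BCNF is violated.
TicketID --> Seat has non-prime {Seat} on the right and a non-superkey on the left, so 3NF fails.
Since {TicketID} ⊂ {Price, TicketID} and {TicketID}⁺ ⊇ {Seat} with {Seat} non-prime, there is a partial dependency; 2NF fails.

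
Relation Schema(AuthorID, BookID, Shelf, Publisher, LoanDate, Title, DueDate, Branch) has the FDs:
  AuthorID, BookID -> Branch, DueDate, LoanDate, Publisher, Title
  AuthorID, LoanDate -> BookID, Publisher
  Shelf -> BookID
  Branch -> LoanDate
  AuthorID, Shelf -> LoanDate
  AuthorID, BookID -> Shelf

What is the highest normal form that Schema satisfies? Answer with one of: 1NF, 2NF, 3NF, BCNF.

3NF

Candidate keys: {AuthorID, BookID}, {AuthorID, Branch}, {AuthorID, LoanDate}, {AuthorID, Shelf}. Prime attributes: {AuthorID, BookID, Branch, LoanDate, Shelf}.
For Shelf -> BookID we have {Shelf}⁺ = {BookID, Shelf}; {Shelf} is not a superkey, so BCNF fails.
Its right-hand attributes {BookID} are all prime, as are those of every other non-superkey FD — the relation is in 3NF.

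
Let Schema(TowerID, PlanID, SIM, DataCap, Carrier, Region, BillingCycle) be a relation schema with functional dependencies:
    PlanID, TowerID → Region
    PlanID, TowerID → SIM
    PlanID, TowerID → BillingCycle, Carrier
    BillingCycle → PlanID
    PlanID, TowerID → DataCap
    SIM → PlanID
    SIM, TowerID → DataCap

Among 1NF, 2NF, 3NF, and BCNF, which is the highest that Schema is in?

3NF

Candidate keys: {BillingCycle, TowerID}, {PlanID, TowerID}, {SIM, TowerID}. Prime attributes: {BillingCycle, PlanID, SIM, TowerID}.
BillingCycle → PlanID breaks BCNF: {BillingCycle}⁺ = {BillingCycle, PlanID}, so {BillingCycle} is not a superkey.
But every attribute on its right side ({PlanID}) is prime, and the same holds for every other non-superkey FD, so 3NF still holds.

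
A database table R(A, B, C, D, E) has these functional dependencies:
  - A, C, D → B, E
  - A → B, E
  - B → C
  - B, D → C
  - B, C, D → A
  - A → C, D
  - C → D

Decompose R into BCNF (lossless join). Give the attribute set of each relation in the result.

{A, B, C, E}; {C, D}

Candidate keys of the original relation: {A}, {B}.
Within {A, B, C, D, E}: {C}⁺ ∩ {A, B, C, D, E} = {C, D}, not the whole set, so C → D violates BCNF; decompose into {C, D} and {A, B, C, E}.
{C, D} has no BCNF violation.
{A, B, C, E} has no BCNF violation.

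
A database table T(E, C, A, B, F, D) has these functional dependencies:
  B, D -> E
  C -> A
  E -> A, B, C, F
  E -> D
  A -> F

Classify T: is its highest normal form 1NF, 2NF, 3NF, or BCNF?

Candidate keys: {B, D}, {E}. Prime attributes: {B, D, E}.
C -> A: {C}⁺ = {A, C, F}, which is not all of the attributes, so the left side is not a superkey — BCNF is violated.
Because {A} is non-prime and the left side of C -> A is not a superkey, the relation is not in 3NF.
No non-prime attribute depends on a proper subset of any candidate key, so 2NF holds.

2NF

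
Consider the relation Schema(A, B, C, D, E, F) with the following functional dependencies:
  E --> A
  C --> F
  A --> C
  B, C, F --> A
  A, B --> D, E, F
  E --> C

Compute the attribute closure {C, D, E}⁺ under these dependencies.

Start with {C, D, E}.
E --> A applies; add {A} → now {A, C, D, E}.
C --> F applies; add {F} → now {A, C, D, E, F}.
No further FD applies.

{A, C, D, E, F}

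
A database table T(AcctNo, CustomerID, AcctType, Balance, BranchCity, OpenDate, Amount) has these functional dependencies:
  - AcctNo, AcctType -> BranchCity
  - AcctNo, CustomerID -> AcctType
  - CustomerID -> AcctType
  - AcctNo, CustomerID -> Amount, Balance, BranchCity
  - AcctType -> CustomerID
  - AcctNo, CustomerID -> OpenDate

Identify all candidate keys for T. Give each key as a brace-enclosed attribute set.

{AcctNo} never appears on the right of any FD, so every key must include it.
{AcctNo, AcctType} is a candidate key since {AcctNo, AcctType}⁺ = {AcctNo, AcctType, Amount, Balance, BranchCity, CustomerID, OpenDate} covers every attribute.
{AcctNo, CustomerID} is a candidate key since {AcctNo, CustomerID}⁺ = {AcctNo, AcctType, Amount, Balance, BranchCity, CustomerID, OpenDate} covers every attribute.
These are minimal and exhaustive — every other superkey contains one of them.

{AcctNo, AcctType}, {AcctNo, CustomerID}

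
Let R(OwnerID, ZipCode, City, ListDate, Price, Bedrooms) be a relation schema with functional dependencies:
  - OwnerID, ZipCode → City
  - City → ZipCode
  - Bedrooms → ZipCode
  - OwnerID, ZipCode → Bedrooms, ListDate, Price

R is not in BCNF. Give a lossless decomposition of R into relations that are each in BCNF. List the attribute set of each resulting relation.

{Bedrooms, City, ListDate, OwnerID, Price}; {City, ZipCode}

Candidate keys of the original relation: {Bedrooms, OwnerID}, {City, OwnerID}, {OwnerID, ZipCode}.
{Bedrooms, City, ListDate, OwnerID, Price, ZipCode}: {City} determines {City, ZipCode} here but is not a superkey — split on City → ZipCode, giving {City, ZipCode} and {Bedrooms, City, ListDate, OwnerID, Price}.
{City, ZipCode} is in BCNF.
{Bedrooms, City, ListDate, OwnerID, Price} is in BCNF.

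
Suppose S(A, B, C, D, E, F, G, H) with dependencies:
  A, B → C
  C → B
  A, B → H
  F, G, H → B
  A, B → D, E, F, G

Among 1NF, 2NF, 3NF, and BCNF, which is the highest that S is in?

Candidate keys: {A, B}, {A, C}, {A, F, G, H}. Prime attributes: {A, B, C, F, G, H}.
C → B: {C}⁺ = {B, C}, which is not all of the attributes, so the left side is not a superkey — BCNF is violated.
But every attribute on its right side ({B}) is prime, and the same holds for every other non-superkey FD, so 3NF still holds.

3NF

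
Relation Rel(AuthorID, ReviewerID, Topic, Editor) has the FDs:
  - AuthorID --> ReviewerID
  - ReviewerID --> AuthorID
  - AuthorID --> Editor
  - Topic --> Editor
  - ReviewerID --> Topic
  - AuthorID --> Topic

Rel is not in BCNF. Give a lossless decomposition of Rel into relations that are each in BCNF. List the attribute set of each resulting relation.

{AuthorID, ReviewerID, Topic}; {Editor, Topic}

Candidate keys of the original relation: {AuthorID}, {ReviewerID}.
Within {AuthorID, Editor, ReviewerID, Topic}: {Topic}⁺ ∩ {AuthorID, Editor, ReviewerID, Topic} = {Editor, Topic}, not the whole set, so Topic --> Editor violates BCNF; decompose into {Editor, Topic} and {AuthorID, ReviewerID, Topic}.
{Editor, Topic}: every determinant is a superkey — BCNF.
{AuthorID, ReviewerID, Topic}: every determinant is a superkey — BCNF.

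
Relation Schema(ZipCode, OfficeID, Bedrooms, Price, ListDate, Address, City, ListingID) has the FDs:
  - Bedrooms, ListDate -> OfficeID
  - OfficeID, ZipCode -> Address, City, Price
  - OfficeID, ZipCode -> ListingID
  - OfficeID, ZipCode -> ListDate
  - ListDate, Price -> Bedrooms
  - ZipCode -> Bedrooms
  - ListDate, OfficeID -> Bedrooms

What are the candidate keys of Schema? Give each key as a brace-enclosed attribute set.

Attributes never on any right-hand side: {ZipCode} — every candidate key must contain it.
Closure of {ListDate, ZipCode} is {Address, Bedrooms, City, ListDate, ListingID, OfficeID, Price, ZipCode}, the whole schema; {ListDate, ZipCode} is a candidate key.
Closure of {OfficeID, ZipCode} is {Address, Bedrooms, City, ListDate, ListingID, OfficeID, Price, ZipCode}, the whole schema; {OfficeID, ZipCode} is a candidate key.
These are minimal and exhaustive — every other superkey contains one of them.

{ListDate, ZipCode}, {OfficeID, ZipCode}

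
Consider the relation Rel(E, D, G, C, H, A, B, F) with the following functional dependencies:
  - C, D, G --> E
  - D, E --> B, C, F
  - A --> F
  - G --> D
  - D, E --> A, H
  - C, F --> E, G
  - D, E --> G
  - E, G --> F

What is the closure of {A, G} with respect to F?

Start with {A, G}.
A --> F applies; add {F} → now {A, F, G}.
G --> D applies; add {D} → now {A, D, F, G}.
No further FD applies.

{A, D, F, G}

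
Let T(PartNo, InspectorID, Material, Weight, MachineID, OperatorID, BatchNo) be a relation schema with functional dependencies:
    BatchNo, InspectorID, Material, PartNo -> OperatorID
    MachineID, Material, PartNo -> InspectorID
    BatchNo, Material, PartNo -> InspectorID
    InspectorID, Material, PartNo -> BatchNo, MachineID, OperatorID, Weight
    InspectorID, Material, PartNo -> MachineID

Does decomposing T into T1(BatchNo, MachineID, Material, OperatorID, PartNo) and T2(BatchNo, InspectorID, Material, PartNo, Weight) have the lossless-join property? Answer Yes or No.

Yes

The shared attributes are {BatchNo, Material, PartNo} and {BatchNo, Material, PartNo}⁺ = {BatchNo, InspectorID, MachineID, Material, OperatorID, PartNo, Weight}.
Since T1 ⊆ {BatchNo, InspectorID, MachineID, Material, OperatorID, PartNo, Weight}, the intersection is a superkey of T1; the decomposition is lossless.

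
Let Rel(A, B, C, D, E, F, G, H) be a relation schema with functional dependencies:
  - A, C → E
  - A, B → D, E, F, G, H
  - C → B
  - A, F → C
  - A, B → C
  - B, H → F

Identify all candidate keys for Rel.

Attributes never on any right-hand side: {A} — every candidate key must contain it.
Closure of {A, B} is {A, B, C, D, E, F, G, H}, the whole schema; {A, B} is a candidate key.
Closure of {A, C} is {A, B, C, D, E, F, G, H}, the whole schema; {A, C} is a candidate key.
Closure of {A, F} is {A, B, C, D, E, F, G, H}, the whole schema; {A, F} is a candidate key.
No proper subset of any of these is a key, and no other minimal superkey exists.

{A, B}, {A, C}, {A, F}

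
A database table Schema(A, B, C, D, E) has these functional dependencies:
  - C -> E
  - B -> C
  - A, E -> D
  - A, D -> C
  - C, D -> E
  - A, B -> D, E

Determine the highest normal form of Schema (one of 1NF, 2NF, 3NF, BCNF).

Candidate key: {A, B}. Prime attributes: {A, B}.
For C -> E we have {C}⁺ = {C, E}; {C} is not a superkey, so BCNF fails.
C -> E determines the non-prime attribute {E} from a non-superkey — 3NF is violated.
The proper key subset {B} of {A, B} determines non-prime {C, E}, so the relation is not even in 2NF.

1NF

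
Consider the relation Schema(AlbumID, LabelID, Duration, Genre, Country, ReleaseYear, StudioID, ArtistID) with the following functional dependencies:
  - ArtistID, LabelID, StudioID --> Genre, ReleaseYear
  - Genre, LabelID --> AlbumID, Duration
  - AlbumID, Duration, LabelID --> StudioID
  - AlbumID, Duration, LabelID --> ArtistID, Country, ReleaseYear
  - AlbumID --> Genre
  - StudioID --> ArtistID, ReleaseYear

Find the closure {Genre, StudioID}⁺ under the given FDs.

{ArtistID, Genre, ReleaseYear, StudioID}

Start with {Genre, StudioID}.
StudioID --> ArtistID, ReleaseYear applies; add {ArtistID, ReleaseYear} → now {ArtistID, Genre, ReleaseYear, StudioID}.
No further FD applies.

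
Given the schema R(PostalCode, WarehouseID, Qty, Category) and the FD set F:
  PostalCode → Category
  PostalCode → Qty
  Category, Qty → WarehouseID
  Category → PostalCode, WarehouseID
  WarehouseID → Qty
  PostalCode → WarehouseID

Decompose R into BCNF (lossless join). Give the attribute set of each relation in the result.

{Category, PostalCode, WarehouseID}; {Qty, WarehouseID}

Candidate keys of the original relation: {Category}, {PostalCode}.
Within {Category, PostalCode, Qty, WarehouseID}: {WarehouseID}⁺ ∩ {Category, PostalCode, Qty, WarehouseID} = {Qty, WarehouseID}, not the whole set, so WarehouseID → Qty violates BCNF; decompose into {Qty, WarehouseID} and {Category, PostalCode, WarehouseID}.
{Qty, WarehouseID} has no BCNF violation.
{Category, PostalCode, WarehouseID} has no BCNF violation.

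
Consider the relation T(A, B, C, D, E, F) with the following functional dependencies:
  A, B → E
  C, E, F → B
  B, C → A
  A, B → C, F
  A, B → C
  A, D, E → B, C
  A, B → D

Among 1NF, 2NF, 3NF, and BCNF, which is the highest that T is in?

BCNF

Candidate keys: {A, B}, {A, D, E}, {B, C}, {C, E, F}. Prime attributes: {A, B, C, D, E, F}.
Each dependency's left side is a superkey — BCNF holds.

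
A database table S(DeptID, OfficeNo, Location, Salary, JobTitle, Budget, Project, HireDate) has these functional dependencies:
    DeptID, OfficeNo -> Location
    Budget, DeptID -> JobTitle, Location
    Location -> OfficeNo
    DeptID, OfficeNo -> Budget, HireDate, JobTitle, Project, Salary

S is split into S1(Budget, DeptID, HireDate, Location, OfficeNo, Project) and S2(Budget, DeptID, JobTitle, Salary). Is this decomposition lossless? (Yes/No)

Yes

Common attributes: {Budget, DeptID}; their closure is {Budget, DeptID, HireDate, JobTitle, Location, OfficeNo, Project, Salary}.
S1 is contained in that closure, so S1 ∩ S2 -> S1 holds and the join is lossless.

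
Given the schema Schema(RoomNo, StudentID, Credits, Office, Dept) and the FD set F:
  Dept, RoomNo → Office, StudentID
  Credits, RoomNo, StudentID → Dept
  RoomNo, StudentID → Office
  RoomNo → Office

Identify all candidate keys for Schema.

{Credits, Dept, RoomNo}, {Credits, RoomNo, StudentID}

{Credits, RoomNo} never appear on the right of any FD, so every key must include all of them.
Closure of {Credits, Dept, RoomNo} is {Credits, Dept, Office, RoomNo, StudentID}, the whole schema; {Credits, Dept, RoomNo} is a candidate key.
Closure of {Credits, RoomNo, StudentID} is {Credits, Dept, Office, RoomNo, StudentID}, the whole schema; {Credits, RoomNo, StudentID} is a candidate key.
No proper subset of any of these is a key, and no other minimal superkey exists.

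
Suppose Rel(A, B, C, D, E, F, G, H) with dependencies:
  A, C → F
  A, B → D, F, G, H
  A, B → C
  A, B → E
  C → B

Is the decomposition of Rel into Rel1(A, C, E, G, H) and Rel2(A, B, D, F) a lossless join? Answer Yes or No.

No

Common attributes: {A}; their closure is {A}.
Neither Rel1 nor Rel2 is contained in that closure, so the decomposition is lossy.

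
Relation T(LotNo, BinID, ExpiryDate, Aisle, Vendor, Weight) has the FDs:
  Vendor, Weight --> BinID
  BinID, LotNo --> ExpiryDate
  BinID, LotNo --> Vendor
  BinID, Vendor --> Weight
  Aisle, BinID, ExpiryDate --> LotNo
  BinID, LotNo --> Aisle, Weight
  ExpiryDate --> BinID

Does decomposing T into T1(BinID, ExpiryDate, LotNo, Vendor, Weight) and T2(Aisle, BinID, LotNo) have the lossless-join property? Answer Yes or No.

T1 ∩ T2 = {BinID, LotNo}; its closure under F is {Aisle, BinID, ExpiryDate, LotNo, Vendor, Weight}.
Since T1 ⊆ {Aisle, BinID, ExpiryDate, LotNo, Vendor, Weight}, the intersection is a superkey of T1; the decomposition is lossless.

Yes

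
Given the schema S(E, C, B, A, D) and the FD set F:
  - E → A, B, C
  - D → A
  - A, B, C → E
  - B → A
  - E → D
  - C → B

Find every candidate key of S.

{C}, {E}

{C}⁺ = {A, B, C, D, E}, which is every attribute, so {C} is a candidate key.
{E}⁺ = {A, B, C, D, E}, which is every attribute, so {E} is a candidate key.
No proper subset of any of these is a key, and no other minimal superkey exists.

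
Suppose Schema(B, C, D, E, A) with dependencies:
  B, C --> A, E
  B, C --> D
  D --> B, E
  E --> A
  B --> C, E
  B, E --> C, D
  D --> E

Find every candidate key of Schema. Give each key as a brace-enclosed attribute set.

{B} is a candidate key since {B}⁺ = {A, B, C, D, E} covers every attribute.
{D} is a candidate key since {D}⁺ = {A, B, C, D, E} covers every attribute.
Any other superkey properly contains one of these, so there are no further candidate keys.

{B}, {D}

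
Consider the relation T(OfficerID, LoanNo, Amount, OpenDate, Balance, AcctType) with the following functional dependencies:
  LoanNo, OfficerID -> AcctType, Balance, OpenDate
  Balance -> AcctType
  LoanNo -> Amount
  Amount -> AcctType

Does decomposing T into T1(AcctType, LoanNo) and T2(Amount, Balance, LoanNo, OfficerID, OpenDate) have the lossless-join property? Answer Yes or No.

The shared attributes are {LoanNo} and {LoanNo}⁺ = {AcctType, Amount, LoanNo}.
Since T1 ⊆ {AcctType, Amount, LoanNo}, the intersection is a superkey of T1; the decomposition is lossless.

Yes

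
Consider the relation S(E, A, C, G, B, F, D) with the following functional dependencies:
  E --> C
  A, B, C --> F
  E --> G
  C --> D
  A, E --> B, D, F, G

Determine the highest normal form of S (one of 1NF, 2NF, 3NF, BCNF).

Candidate key: {A, E}. Prime attributes: {A, E}.
E --> C: {E}⁺ = {C, D, E, G}, which is not all of the attributes, so the left side is not a superkey — BCNF is violated.
E --> C determines the non-prime attribute {C} from a non-superkey — 3NF is violated.
Since {E} ⊂ {A, E} and {E}⁺ ⊇ {C, D, G} with {C, D, G} non-prime, there is a partial dependency; 2NF fails.

1NF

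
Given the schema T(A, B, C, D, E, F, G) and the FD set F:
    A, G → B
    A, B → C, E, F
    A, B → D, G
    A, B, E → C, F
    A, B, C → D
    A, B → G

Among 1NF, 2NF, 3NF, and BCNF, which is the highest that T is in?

BCNF

Candidate keys: {A, B}, {A, G}. Prime attributes: {A, B, G}.
Every FD has a superkey on the left, so the relation is in BCNF.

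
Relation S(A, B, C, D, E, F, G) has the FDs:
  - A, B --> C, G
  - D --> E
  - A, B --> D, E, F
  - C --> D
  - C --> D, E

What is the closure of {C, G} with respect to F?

Start with {C, G}.
C --> D applies; add {D} → now {C, D, G}.
C --> D, E applies; add {E} → now {C, D, E, G}.
No further FD applies.

{C, D, E, G}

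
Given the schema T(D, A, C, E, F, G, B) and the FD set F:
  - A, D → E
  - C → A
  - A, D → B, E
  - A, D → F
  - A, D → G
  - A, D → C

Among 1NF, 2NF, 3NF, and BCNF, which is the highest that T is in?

3NF

Candidate keys: {A, D}, {C, D}. Prime attributes: {A, C, D}.
For C → A we have {C}⁺ = {A, C}; {C} is not a superkey, so BCNF fails.
But every attribute on its right side ({A}) is prime, and the same holds for every other non-superkey FD, so 3NF still holds.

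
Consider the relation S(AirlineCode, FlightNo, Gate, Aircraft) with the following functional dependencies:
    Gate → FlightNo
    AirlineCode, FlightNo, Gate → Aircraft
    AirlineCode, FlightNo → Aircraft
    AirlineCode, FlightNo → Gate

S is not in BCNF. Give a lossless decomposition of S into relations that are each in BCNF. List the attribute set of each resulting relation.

Candidate keys of the original relation: {AirlineCode, FlightNo}, {AirlineCode, Gate}.
In {Aircraft, AirlineCode, FlightNo, Gate}, {Gate} is not a superkey ({Gate}⁺ restricted to this set is {FlightNo, Gate}), so split on Gate → FlightNo into {FlightNo, Gate} and {Aircraft, AirlineCode, Gate}.
{FlightNo, Gate} has no BCNF violation.
{Aircraft, AirlineCode, Gate} has no BCNF violation.

{Aircraft, AirlineCode, Gate}; {FlightNo, Gate}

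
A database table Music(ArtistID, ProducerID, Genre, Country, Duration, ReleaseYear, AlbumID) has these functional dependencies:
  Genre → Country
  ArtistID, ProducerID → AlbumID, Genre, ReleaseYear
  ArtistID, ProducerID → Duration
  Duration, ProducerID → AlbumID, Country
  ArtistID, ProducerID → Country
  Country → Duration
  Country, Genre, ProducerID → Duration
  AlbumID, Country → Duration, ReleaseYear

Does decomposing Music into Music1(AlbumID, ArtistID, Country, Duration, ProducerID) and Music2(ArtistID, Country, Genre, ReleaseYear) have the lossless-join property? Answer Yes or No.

Common attributes: {ArtistID, Country}; their closure is {ArtistID, Country, Duration}.
Music1 ⊄ {ArtistID, Country, Duration} and Music2 ⊄ {ArtistID, Country, Duration}, so the split is lossy.

No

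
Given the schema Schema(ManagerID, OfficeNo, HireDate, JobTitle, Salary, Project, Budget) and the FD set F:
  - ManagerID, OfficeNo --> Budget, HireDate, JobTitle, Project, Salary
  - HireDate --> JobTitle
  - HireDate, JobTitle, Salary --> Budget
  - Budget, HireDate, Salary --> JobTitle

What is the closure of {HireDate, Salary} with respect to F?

{Budget, HireDate, JobTitle, Salary}

Start with {HireDate, Salary}.
HireDate --> JobTitle applies; add {JobTitle} → now {HireDate, JobTitle, Salary}.
HireDate, JobTitle, Salary --> Budget applies; add {Budget} → now {Budget, HireDate, JobTitle, Salary}.
No further FD applies.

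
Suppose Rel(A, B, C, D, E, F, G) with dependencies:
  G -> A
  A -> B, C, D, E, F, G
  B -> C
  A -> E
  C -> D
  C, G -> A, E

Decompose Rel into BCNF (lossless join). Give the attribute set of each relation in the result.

{A, B, E, F, G}; {B, C}; {C, D}

Candidate keys of the original relation: {A}, {G}.
In {A, B, C, D, E, F, G}, {B} is not a superkey ({B}⁺ restricted to this set is {B, C, D}), so split on B -> C, D into {B, C, D} and {A, B, E, F, G}.
In {B, C, D}, {C} is not a superkey ({C}⁺ restricted to this set is {C, D}), so split on C -> D into {C, D} and {B, C}.
{C, D} has no BCNF violation.
{B, C} has no BCNF violation.
{A, B, E, F, G} has no BCNF violation.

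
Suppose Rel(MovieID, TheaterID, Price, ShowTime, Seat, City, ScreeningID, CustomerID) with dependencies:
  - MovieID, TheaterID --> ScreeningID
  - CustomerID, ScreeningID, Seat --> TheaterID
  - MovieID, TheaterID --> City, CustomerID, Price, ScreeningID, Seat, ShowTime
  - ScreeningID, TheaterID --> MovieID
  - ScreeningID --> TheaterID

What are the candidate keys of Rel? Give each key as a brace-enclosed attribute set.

{MovieID, TheaterID}, {ScreeningID}

{ScreeningID} is a candidate key since {ScreeningID}⁺ = {City, CustomerID, MovieID, Price, ScreeningID, Seat, ShowTime, TheaterID} covers every attribute.
{MovieID, TheaterID} is a candidate key since {MovieID, TheaterID}⁺ = {City, CustomerID, MovieID, Price, ScreeningID, Seat, ShowTime, TheaterID} covers every attribute.
These are minimal and exhaustive — every other superkey contains one of them.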